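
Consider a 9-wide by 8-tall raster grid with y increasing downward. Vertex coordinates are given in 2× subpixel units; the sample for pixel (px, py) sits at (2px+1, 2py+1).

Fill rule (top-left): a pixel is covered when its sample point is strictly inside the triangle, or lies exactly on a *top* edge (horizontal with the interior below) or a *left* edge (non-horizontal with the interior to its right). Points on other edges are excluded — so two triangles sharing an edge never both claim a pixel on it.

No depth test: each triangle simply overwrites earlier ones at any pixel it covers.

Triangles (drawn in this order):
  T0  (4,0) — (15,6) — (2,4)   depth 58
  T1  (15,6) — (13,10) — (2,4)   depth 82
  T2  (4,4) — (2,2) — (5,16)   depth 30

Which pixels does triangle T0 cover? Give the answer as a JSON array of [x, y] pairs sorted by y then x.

T0:
  2·area = 56
  edge (4, 0)→(15, 6): d=(11,6) right/bottom  bias=-1
  edge (15, 6)→(2, 4): d=(-13,-2) top-left  bias=+0
  edge (2, 4)→(4, 0): d=(2,-4) top-left  bias=+0
    (2,0)@(5, 1): e=[5,45,6] → #
    (3,0)@(7, 1): e=[-7,49,14] → ·
    (1,1)@(3, 3): e=[39,15,2] → #
    (3,1)@(7, 3): e=[15,23,18] → #
    (4,1)@(9, 3): e=[3,27,26] → #
    (5,1)@(11, 3): e=[-9,31,34] → ·
    (1,2)@(3, 5): e=[61,-11,6] → ·
    (2,2)@(5, 5): e=[49,-7,14] → ·
    (3,2)@(7, 5): e=[37,-3,22] → ·
    (4,2)@(9, 5): e=[25,1,30] → #
    (5,2)@(11, 5): e=[13,5,38] → #
    (6,2)@(13, 5): e=[1,9,46] → #
  covered (8 px):
    · · # · · · · · ·
    · # # # # · · · ·
    · · · · # # # · ·
    · · · · · · · · ·
    · · · · · · · · ·
    · · · · · · · · ·
    · · · · · · · · ·
    · · · · · · · · ·
T1:
  2·area = 56
  edge (15, 6)→(13, 10): d=(-2,4) right/bottom  bias=-1
  edge (13, 10)→(2, 4): d=(-11,-6) top-left  bias=+0
  edge (2, 4)→(15, 6): d=(13,2) right/bottom  bias=-1
    (2,2)@(5, 5): e=[42,7,7] → #
    (3,2)@(7, 5): e=[34,19,3] → #
    (4,2)@(9, 5): e=[26,31,-1] → ·
    (2,3)@(5, 7): e=[38,-15,33] → ·
    (3,3)@(7, 7): e=[30,-3,29] → ·
    (4,3)@(9, 7): e=[22,9,25] → #
    (5,3)@(11, 7): e=[14,21,21] → #
    (6,3)@(13, 7): e=[6,33,17] → #
    (7,3)@(15, 7): e=[-2,45,13] → ·
    (4,4)@(9, 9): e=[18,-13,51] → ·
    (5,4)@(11, 9): e=[10,-1,47] → ·
    (6,4)@(13, 9): e=[2,11,43] → #
  covered (6 px):
    · · · · · · · · ·
    · · · · · · · · ·
    · · # # · · · · ·
    · · · · # # # · ·
    · · · · · · # · ·
    · · · · · · · · ·
    · · · · · · · · ·
    · · · · · · · · ·
T2:
  2·area = 22  (B↔C swapped to make it positive)
  edge (4, 4)→(5, 16): d=(1,12) right/bottom  bias=-1
  edge (5, 16)→(2, 2): d=(-3,-14) top-left  bias=+0
  edge (2, 2)→(4, 4): d=(2,2) right/bottom  bias=-1
    (0,0)@(1, 1): e=[33,-11,0] → ·  [on edge]
    (1,1)@(3, 3): e=[11,11,0] → ·  [on edge]
    (1,2)@(3, 5): e=[13,5,4] → #
    (2,2)@(5, 5): e=[-11,33,0] → ·  [on edge]
    (1,3)@(3, 7): e=[15,-1,8] → ·
    (3,3)@(7, 7): e=[-33,55,0] → ·  [on edge]
    (4,4)@(9, 9): e=[-55,77,0] → ·  [on edge]
    (5,5)@(11, 11): e=[-77,99,0] → ·  [on edge]
    (6,6)@(13, 13): e=[-99,121,0] → ·  [on edge]
    (7,7)@(15, 15): e=[-121,143,0] → ·  [on edge]
  covered (1 px):
    · · · · · · · · ·
    · · · · · · · · ·
    · # · · · · · · ·
    · · · · · · · · ·
    · · · · · · · · ·
    · · · · · · · · ·
    · · · · · · · · ·
    · · · · · · · · ·

Final: [[2,0],[1,1],[2,1],[3,1],[4,1],[4,2],[5,2],[6,2]]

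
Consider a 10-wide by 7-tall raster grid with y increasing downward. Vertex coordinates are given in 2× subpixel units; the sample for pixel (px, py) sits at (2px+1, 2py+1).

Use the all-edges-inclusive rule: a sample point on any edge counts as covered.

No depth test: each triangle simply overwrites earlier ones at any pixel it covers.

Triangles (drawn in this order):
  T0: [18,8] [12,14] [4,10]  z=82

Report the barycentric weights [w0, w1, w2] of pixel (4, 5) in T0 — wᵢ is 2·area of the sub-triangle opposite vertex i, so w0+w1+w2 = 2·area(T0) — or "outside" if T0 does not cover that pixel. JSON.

T0:
  2·area = 72
  edge (18, 8)→(12, 14): d=(-6,6) inclusive
  edge (12, 14)→(4, 10): d=(-8,-4) inclusive
  edge (4, 10)→(18, 8): d=(14,-2) inclusive
    (9,3)@(19, 7): e=[0,84,-12] → ·  [on edge]
    (5,4)@(11, 9): e=[36,36,0] → █  [on edge]
    (6,4)@(13, 9): e=[24,44,4] → █
    (7,4)@(15, 9): e=[12,52,8] → █
    (8,4)@(17, 9): e=[0,60,12] → █  [on edge]
    (9,4)@(19, 9): e=[-12,68,16] → ·
    (3,5)@(7, 11): e=[48,4,20] → █
    (4,5)@(9, 11): e=[36,12,24] → █
    (7,5)@(15, 11): e=[0,36,36] → █  [on edge]
    (8,5)@(17, 11): e=[-12,44,40] → ·
    (3,6)@(7, 13): e=[36,-12,48] → ·
    (4,6)@(9, 13): e=[24,-4,52] → ·
    (6,6)@(13, 13): e=[0,12,60] → █  [on edge]
  covered (11 px):
    · · · · · · · · · ·
    · · · · · · · · · ·
    · · · · · · · · · ·
    · · · · · · · · · ·
    · · · · · █ █ █ █ ·
    · · · █ █ █ █ █ · ·
    · · · · · █ █ · · ·

Result: [12,24,36]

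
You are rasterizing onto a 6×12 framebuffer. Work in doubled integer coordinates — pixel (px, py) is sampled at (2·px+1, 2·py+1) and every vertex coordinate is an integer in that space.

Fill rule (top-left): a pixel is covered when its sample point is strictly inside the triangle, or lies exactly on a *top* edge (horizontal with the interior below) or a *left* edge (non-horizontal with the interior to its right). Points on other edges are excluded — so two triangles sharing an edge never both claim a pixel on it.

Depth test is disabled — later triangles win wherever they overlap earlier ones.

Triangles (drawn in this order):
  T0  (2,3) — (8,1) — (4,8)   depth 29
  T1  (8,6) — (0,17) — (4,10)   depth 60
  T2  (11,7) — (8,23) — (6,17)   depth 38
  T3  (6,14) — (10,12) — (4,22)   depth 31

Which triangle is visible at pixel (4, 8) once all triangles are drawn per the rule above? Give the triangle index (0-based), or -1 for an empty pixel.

T0:
  2·area = 34
  edge (2, 3)→(8, 1): d=(6,-2) top-left  bias=+0
  edge (8, 1)→(4, 8): d=(-4,7) right/bottom  bias=-1
  edge (4, 8)→(2, 3): d=(-2,-5) top-left  bias=+0
    (1,1)@(3, 3): e=[2,27,5] → █
    (2,1)@(5, 3): e=[6,13,15] → █
    (3,1)@(7, 3): e=[10,-1,25] → ·
    (1,2)@(3, 5): e=[14,19,1] → █
    (3,2)@(7, 5): e=[22,-9,21] → ·
    (1,3)@(3, 7): e=[26,11,-3] → ·
    (2,3)@(5, 7): e=[30,-3,7] → ·
  covered (4 px):
    · · · · · ·
    · █ █ · · ·
    · █ █ · · ·
    · · · · · ·
    · · · · · ·
    · · · · · ·
    · · · · · ·
    · · · · · ·
    · · · · · ·
    · · · · · ·
    · · · · · ·
    · · · · · ·
T1:
  2·area = 12
  edge (8, 6)→(0, 17): d=(-8,11) right/bottom  bias=-1
  edge (0, 17)→(4, 10): d=(4,-7) top-left  bias=+0
  edge (4, 10)→(8, 6): d=(4,-4) top-left  bias=+0
    (5,1)@(11, 3): e=[-9,21,0] → ·  [on edge]
    (4,2)@(9, 5): e=[-3,15,0] → ·  [on edge]
    (3,3)@(7, 7): e=[3,9,0] → █  [on edge]
    (4,3)@(9, 7): e=[-19,23,8] → ·
    (2,4)@(5, 9): e=[9,3,0] → █  [on edge]
    (3,4)@(7, 9): e=[-13,17,8] → ·
    (1,5)@(3, 11): e=[15,-3,0] → ·  [on edge]
    (2,5)@(5, 11): e=[-7,11,8] → ·
    (0,6)@(1, 13): e=[21,-9,0] → ·  [on edge]
  covered (2 px):
    · · · · · ·
    · · · · · ·
    · · · · · ·
    · · · █ · ·
    · · █ · · ·
    · · · · · ·
    · · · · · ·
    · · · · · ·
    · · · · · ·
    · · · · · ·
    · · · · · ·
    · · · · · ·
T2:
  2·area = 50
  edge (11, 7)→(8, 23): d=(-3,16) right/bottom  bias=-1
  edge (8, 23)→(6, 17): d=(-2,-6) top-left  bias=+0
  edge (6, 17)→(11, 7): d=(5,-10) top-left  bias=+0
    (5,3)@(11, 7): e=[0,50,0] → ·  [on edge]
    (4,5)@(9, 11): e=[20,30,0] → █  [on edge]
    (5,5)@(11, 11): e=[-12,42,20] → ·
    (4,6)@(9, 13): e=[14,26,10] → █
    (5,6)@(11, 13): e=[-18,38,30] → ·
    (3,7)@(7, 15): e=[40,10,0] → █  [on edge]
    (5,7)@(11, 15): e=[-24,34,40] → ·
    (3,8)@(7, 17): e=[34,6,10] → █
    (5,8)@(11, 17): e=[-30,30,50] → ·
    (2,9)@(5, 19): e=[60,-10,0] → ·  [on edge]
    (3,9)@(7, 19): e=[28,2,20] → █
    (4,9)@(9, 19): e=[-4,14,40] → ·
    (1,11)@(3, 23): e=[80,-30,0] → ·  [on edge]
  covered (7 px):
    · · · · · ·
    · · · · · ·
    · · · · · ·
    · · · · · ·
    · · · · · ·
    · · · · █ ·
    · · · · █ ·
    · · · █ █ ·
    · · · █ █ ·
    · · · █ · ·
    · · · · · ·
    · · · · · ·
T3:
  2·area = 28
  edge (6, 14)→(10, 12): d=(4,-2) top-left  bias=+0
  edge (10, 12)→(4, 22): d=(-6,10) right/bottom  bias=-1
  edge (4, 22)→(6, 14): d=(2,-8) top-left  bias=+0
    (4,6)@(9, 13): e=[2,4,22] → █
    (5,6)@(11, 13): e=[6,-16,38] → ·
    (3,7)@(7, 15): e=[6,12,10] → █
    (4,7)@(9, 15): e=[10,-8,26] → ·
    (3,8)@(7, 17): e=[14,0,14] → ·  [on edge]
    (2,9)@(5, 19): e=[18,8,2] → █
    (3,9)@(7, 19): e=[22,-12,18] → ·
    (2,10)@(5, 21): e=[26,-4,6] → ·
  covered (3 px):
    · · · · · ·
    · · · · · ·
    · · · · · ·
    · · · · · ·
    · · · · · ·
    · · · · · ·
    · · · · █ ·
    · · · █ · ·
    · · · · · ·
    · · █ · · ·
    · · · · · ·
    · · · · · ·

Z-buffer (winner per pixel, '.' = empty):
  . . . . . .
  . 0 0 . . .
  . 0 0 . . .
  . . . 1 . .
  . . 1 . . .
  . . . . 2 .
  . . . . 3 .
  . . . 3 2 .
  . . . 2 2 .
  . . 3 2 . .
  . . . . . .
  . . . . . .

Final: 2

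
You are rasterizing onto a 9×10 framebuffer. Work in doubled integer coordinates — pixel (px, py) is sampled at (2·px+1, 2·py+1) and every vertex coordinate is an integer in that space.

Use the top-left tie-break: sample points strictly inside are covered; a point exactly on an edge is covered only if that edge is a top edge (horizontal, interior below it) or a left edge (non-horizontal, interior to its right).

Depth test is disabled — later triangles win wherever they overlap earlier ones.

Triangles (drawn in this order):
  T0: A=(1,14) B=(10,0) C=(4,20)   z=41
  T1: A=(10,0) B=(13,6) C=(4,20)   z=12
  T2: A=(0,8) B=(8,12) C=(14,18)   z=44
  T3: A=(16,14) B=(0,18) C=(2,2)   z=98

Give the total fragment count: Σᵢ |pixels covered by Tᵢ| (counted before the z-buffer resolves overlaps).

T0:
  2·area = 96
  edge (1, 14)→(10, 0): d=(9,-14) top-left  bias=+0
  edge (10, 0)→(4, 20): d=(-6,20) right/bottom  bias=-1
  edge (4, 20)→(1, 14): d=(-3,-6) top-left  bias=+0
    (4,1)@(9, 3): e=[13,2,81] → █
    (5,1)@(11, 3): e=[41,-38,93] → ·
    (3,2)@(7, 5): e=[3,30,63] → █
    (4,2)@(9, 5): e=[31,-10,75] → ·
    (3,3)@(7, 7): e=[21,18,57] → █
    (4,3)@(9, 7): e=[49,-22,69] → ·
    (2,4)@(5, 9): e=[11,46,39] → █
    (4,4)@(9, 9): e=[67,-34,63] → ·
    (1,5)@(3, 11): e=[1,74,21] → █
    (3,5)@(7, 11): e=[57,-6,45] → ·
    (1,6)@(3, 13): e=[19,62,15] → █
    (3,6)@(7, 13): e=[75,-18,39] → ·
  covered (12 px):
    · · · · · · · · ·
    · · · · █ · · · ·
    · · · █ · · · · ·
    · · · █ · · · · ·
    · · █ █ · · · · ·
    · █ █ · · · · · ·
    · █ █ · · · · · ·
    · █ █ · · · · · ·
    · █ · · · · · · ·
    · · · · · · · · ·
T1:
  2·area = 96
  edge (10, 0)→(13, 6): d=(3,6) right/bottom  bias=-1
  edge (13, 6)→(4, 20): d=(-9,14) right/bottom  bias=-1
  edge (4, 20)→(10, 0): d=(6,-20) top-left  bias=+0
    (5,1)@(11, 3): e=[3,55,38] → █
    (6,1)@(13, 3): e=[-9,27,78] → ·
    (4,2)@(9, 5): e=[21,65,10] → █
    (6,2)@(13, 5): e=[-3,9,90] → ·
    (4,3)@(9, 7): e=[27,47,22] → █
    (6,3)@(13, 7): e=[3,-9,102] → ·
    (4,4)@(9, 9): e=[33,29,34] → █
    (6,4)@(13, 9): e=[9,-27,114] → ·
    (3,5)@(7, 11): e=[51,39,6] → █
    (5,5)@(11, 11): e=[27,-17,86] → ·
    (3,6)@(7, 13): e=[57,21,18] → █
    (4,6)@(9, 13): e=[45,-7,58] → ·
  covered (12 px):
    · · · · · · · · ·
    · · · · · █ · · ·
    · · · · █ █ · · ·
    · · · · █ █ · · ·
    · · · · █ █ · · ·
    · · · █ █ · · · ·
    · · · █ · · · · ·
    · · · █ · · · · ·
    · · █ · · · · · ·
    · · · · · · · · ·
T2:
  2·area = 24
  edge (0, 8)→(8, 12): d=(8,4) right/bottom  bias=-1
  edge (8, 12)→(14, 18): d=(6,6) right/bottom  bias=-1
  edge (14, 18)→(0, 8): d=(-14,-10) top-left  bias=+0
    (0,2)@(1, 5): e=[-28,0,52] → ·  [on edge]
    (1,3)@(3, 7): e=[-20,0,44] → ·  [on edge]
    (2,4)@(5, 9): e=[-12,0,36] → ·  [on edge]
    (2,5)@(5, 11): e=[4,12,8] → █
    (3,5)@(7, 11): e=[-4,0,28] → ·  [on edge]
    (2,6)@(5, 13): e=[20,24,-20] → ·
    (3,6)@(7, 13): e=[12,12,0] → █  [on edge]
    (4,6)@(9, 13): e=[4,0,20] → ·  [on edge]
    (3,7)@(7, 15): e=[28,24,-28] → ·
    (5,7)@(11, 15): e=[12,0,12] → ·  [on edge]
    (6,8)@(13, 17): e=[20,0,4] → ·  [on edge]
    (7,9)@(15, 19): e=[28,0,-4] → ·  [on edge]
  covered (2 px):
    · · · · · · · · ·
    · · · · · · · · ·
    · · · · · · · · ·
    · · · · · · · · ·
    · · · · · · · · ·
    · · █ · · · · · ·
    · · · █ · · · · ·
    · · · · · · · · ·
    · · · · · · · · ·
    · · · · · · · · ·
T3:
  2·area = 248
  edge (16, 14)→(0, 18): d=(-16,4) right/bottom  bias=-1
  edge (0, 18)→(2, 2): d=(2,-16) top-left  bias=+0
  edge (2, 2)→(16, 14): d=(14,12) right/bottom  bias=-1
    (1,1)@(3, 3): e=[228,18,2] → █
    (2,1)@(5, 3): e=[220,50,-22] → ·
    (1,2)@(3, 5): e=[196,22,30] → █
    (2,2)@(5, 5): e=[188,54,6] → █
    (3,2)@(7, 5): e=[180,86,-18] → ·
    (1,3)@(3, 7): e=[164,26,58] → █
    (3,3)@(7, 7): e=[148,90,10] → █
    (4,3)@(9, 7): e=[140,122,-14] → ·
    (1,4)@(3, 9): e=[132,30,86] → █
    (4,4)@(9, 9): e=[108,126,14] → █
    (5,4)@(11, 9): e=[100,158,-10] → ·
    (0,5)@(1, 11): e=[108,2,138] → █
  covered (31 px):
    · · · · · · · · ·
    · █ · · · · · · ·
    · █ █ · · · · · ·
    · █ █ █ · · · · ·
    · █ █ █ █ · · · ·
    █ █ █ █ █ █ · · ·
    █ █ █ █ █ █ █ · ·
    █ █ █ █ █ █ · · ·
    █ █ · · · · · · ·
    · · · · · · · · ·

Answer: 57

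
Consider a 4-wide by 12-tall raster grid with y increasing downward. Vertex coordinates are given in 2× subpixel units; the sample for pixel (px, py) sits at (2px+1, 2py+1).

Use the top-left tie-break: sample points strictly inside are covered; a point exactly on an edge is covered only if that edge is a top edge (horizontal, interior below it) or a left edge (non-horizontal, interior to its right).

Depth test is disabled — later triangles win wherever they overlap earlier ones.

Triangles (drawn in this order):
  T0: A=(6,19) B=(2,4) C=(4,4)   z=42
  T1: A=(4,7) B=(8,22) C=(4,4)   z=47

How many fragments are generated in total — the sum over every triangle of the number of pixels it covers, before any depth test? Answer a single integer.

T0:
  2·area = 30
  edge (6, 19)→(2, 4): d=(-4,-15) top-left  bias=+0
  edge (2, 4)→(4, 4): d=(2,0) top-left  bias=+0
  edge (4, 4)→(6, 19): d=(2,15) right/bottom  bias=-1
    (1,2)@(3, 5): e=[11,2,17] → X
    (2,2)@(5, 5): e=[41,2,-13] → .
    (1,3)@(3, 7): e=[3,6,21] → X
    (2,3)@(5, 7): e=[33,6,-9] → .
    (1,4)@(3, 9): e=[-5,10,25] → .
    (2,6)@(5, 13): e=[9,18,3] → X
    (3,6)@(7, 13): e=[39,18,-27] → .
    (2,7)@(5, 15): e=[1,22,7] → X
    (3,7)@(7, 15): e=[31,22,-23] → .
    (2,8)@(5, 17): e=[-7,26,11] → .
  covered (4 px):
    . . . .
    . . . .
    . X . .
    . X . .
    . . . .
    . . . .
    . . X .
    . . X .
    . . . .
    . . . .
    . . . .
    . . . .
T1:
  2·area = 12  (B↔C swapped to make it positive)
  edge (4, 7)→(4, 4): d=(0,-3) top-left  bias=+0
  edge (4, 4)→(8, 22): d=(4,18) right/bottom  bias=-1
  edge (8, 22)→(4, 7): d=(-4,-15) top-left  bias=+0
    (2,4)@(5, 9): e=[3,2,7] → X
    (3,4)@(7, 9): e=[9,-34,37] → .
    (2,5)@(5, 11): e=[3,10,-1] → .
  covered (1 px):
    . . . .
    . . . .
    . . . .
    . . . .
    . . X .
    . . . .
    . . . .
    . . . .
    . . . .
    . . . .
    . . . .
    . . . .

Result: 5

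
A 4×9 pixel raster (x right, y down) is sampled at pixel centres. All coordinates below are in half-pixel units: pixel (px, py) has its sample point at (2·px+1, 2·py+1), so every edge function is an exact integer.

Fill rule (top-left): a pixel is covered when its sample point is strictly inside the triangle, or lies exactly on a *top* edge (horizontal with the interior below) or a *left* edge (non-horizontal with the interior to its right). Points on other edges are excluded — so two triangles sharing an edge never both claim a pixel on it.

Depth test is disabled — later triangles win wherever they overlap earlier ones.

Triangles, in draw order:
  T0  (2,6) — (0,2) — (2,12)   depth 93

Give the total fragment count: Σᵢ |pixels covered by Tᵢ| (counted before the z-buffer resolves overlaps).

T0:
  2·area = 12  (B↔C swapped to make it positive)
  edge (2, 6)→(2, 12): d=(0,6) right/bottom  bias=-1
  edge (2, 12)→(0, 2): d=(-2,-10) top-left  bias=+0
  edge (0, 2)→(2, 6): d=(2,4) right/bottom  bias=-1
    (0,2)@(1, 5): e=[6,4,2] → #
    (1,2)@(3, 5): e=[-6,24,-6] → ·
    (0,3)@(1, 7): e=[6,0,6] → #  [on edge]
    (1,3)@(3, 7): e=[-6,20,-2] → ·
    (0,4)@(1, 9): e=[6,-4,10] → ·
    (1,8)@(3, 17): e=[-6,0,18] → ·  [on edge]
  covered (2 px):
    · · · ·
    · · · ·
    # · · ·
    # · · ·
    · · · ·
    · · · ·
    · · · ·
    · · · ·
    · · · ·

Answer: 2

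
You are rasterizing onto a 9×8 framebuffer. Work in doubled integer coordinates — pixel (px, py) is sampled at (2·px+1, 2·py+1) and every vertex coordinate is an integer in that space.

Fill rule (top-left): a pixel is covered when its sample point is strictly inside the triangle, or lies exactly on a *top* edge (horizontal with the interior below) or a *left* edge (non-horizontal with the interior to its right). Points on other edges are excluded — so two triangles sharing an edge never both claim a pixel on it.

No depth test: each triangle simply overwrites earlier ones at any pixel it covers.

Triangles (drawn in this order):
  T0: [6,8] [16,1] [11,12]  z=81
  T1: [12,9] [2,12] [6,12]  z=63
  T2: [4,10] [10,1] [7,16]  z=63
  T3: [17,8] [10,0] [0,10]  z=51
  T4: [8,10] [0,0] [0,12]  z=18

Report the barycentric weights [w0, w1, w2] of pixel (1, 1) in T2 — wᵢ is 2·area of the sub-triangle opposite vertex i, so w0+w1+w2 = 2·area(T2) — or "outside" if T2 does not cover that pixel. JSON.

T0:
  2·area = 75
  edge (6, 8)→(16, 1): d=(10,-7) top-left  bias=+0
  edge (16, 1)→(11, 12): d=(-5,11) right/bottom  bias=-1
  edge (11, 12)→(6, 8): d=(-5,-4) top-left  bias=+0
    (7,1)@(15, 3): e=[13,1,61] → #
    (8,1)@(17, 3): e=[27,-21,69] → ·
    (5,2)@(11, 5): e=[5,35,35] → #
    (6,2)@(13, 5): e=[19,13,43] → #
    (7,2)@(15, 5): e=[33,-9,51] → ·
    (4,3)@(9, 7): e=[11,47,17] → #
    (7,3)@(15, 7): e=[53,-19,41] → ·
    (4,4)@(9, 9): e=[31,37,7] → #
    (6,4)@(13, 9): e=[59,-7,23] → ·
    (4,5)@(9, 11): e=[51,27,-3] → ·
    (5,5)@(11, 11): e=[65,5,5] → #
    (6,5)@(13, 11): e=[79,-17,13] → ·
  covered (9 px):
    · · · · · · · · ·
    · · · · · · · # ·
    · · · · · # # · ·
    · · · · # # # · ·
    · · · · # # · · ·
    · · · · · # · · ·
    · · · · · · · · ·
    · · · · · · · · ·
T1:
  2·area = 12  (B↔C swapped to make it positive)
  edge (12, 9)→(6, 12): d=(-6,3) right/bottom  bias=-1
  edge (6, 12)→(2, 12): d=(-4,0) right/bottom  bias=-1
  edge (2, 12)→(12, 9): d=(10,-3) top-left  bias=+0
    (3,5)@(7, 11): e=[3,4,5] → #
    (4,5)@(9, 11): e=[-3,4,11] → ·
    (3,6)@(7, 13): e=[-9,-4,25] → ·
  covered (1 px):
    · · · · · · · · ·
    · · · · · · · · ·
    · · · · · · · · ·
    · · · · · · · · ·
    · · · · · · · · ·
    · · · # · · · · ·
    · · · · · · · · ·
    · · · · · · · · ·
T2:
  2·area = 63
  edge (4, 10)→(10, 1): d=(6,-9) top-left  bias=+0
  edge (10, 1)→(7, 16): d=(-3,15) right/bottom  bias=-1
  edge (7, 16)→(4, 10): d=(-3,-6) top-left  bias=+0
    (4,1)@(9, 3): e=[3,9,51] → #
    (5,1)@(11, 3): e=[21,-21,63] → ·
    (4,2)@(9, 5): e=[15,3,45] → #
    (5,2)@(11, 5): e=[33,-27,57] → ·
    (3,3)@(7, 7): e=[9,27,27] → #
    (4,3)@(9, 7): e=[27,-3,39] → ·
    (2,4)@(5, 9): e=[3,51,9] → #
    (4,4)@(9, 9): e=[39,-9,33] → ·
    (2,5)@(5, 11): e=[15,45,3] → #
    (4,5)@(9, 11): e=[51,-15,27] → ·
    (2,6)@(5, 13): e=[27,39,-3] → ·
    (3,6)@(7, 13): e=[45,9,9] → #
  covered (9 px):
    · · · · · · · · ·
    · · · · # · · · ·
    · · · · # · · · ·
    · · · # · · · · ·
    · · # # · · · · ·
    · · # # · · · · ·
    · · · # · · · · ·
    · · · # · · · · ·
T3:
  2·area = 150  (B↔C swapped to make it positive)
  edge (17, 8)→(0, 10): d=(-17,2) right/bottom  bias=-1
  edge (0, 10)→(10, 0): d=(10,-10) top-left  bias=+0
  edge (10, 0)→(17, 8): d=(7,8) right/bottom  bias=-1
    (4,0)@(9, 1): e=[135,0,15] → #  [on edge]
    (5,0)@(11, 1): e=[131,20,-1] → ·
    (3,1)@(7, 3): e=[105,0,45] → #  [on edge]
    (5,1)@(11, 3): e=[97,40,13] → #
    (6,1)@(13, 3): e=[93,60,-3] → ·
    (2,2)@(5, 5): e=[75,0,75] → #  [on edge]
    (6,2)@(13, 5): e=[59,80,11] → #
    (7,2)@(15, 5): e=[55,100,-5] → ·
    (1,3)@(3, 7): e=[45,0,105] → #  [on edge]
    (7,3)@(15, 7): e=[21,120,9] → #
    (8,3)@(17, 7): e=[17,140,-7] → ·
    (0,4)@(1, 9): e=[15,0,135] → #  [on edge]
  covered (20 px):
    · · · · # · · · ·
    · · · # # # · · ·
    · · # # # # # · ·
    · # # # # # # # ·
    # # # # · · · · ·
    · · · · · · · · ·
    · · · · · · · · ·
    · · · · · · · · ·
T4:
  2·area = 96  (B↔C swapped to make it positive)
  edge (8, 10)→(0, 12): d=(-8,2) right/bottom  bias=-1
  edge (0, 12)→(0, 0): d=(0,-12) top-left  bias=+0
  edge (0, 0)→(8, 10): d=(8,10) right/bottom  bias=-1
    (0,1)@(1, 3): e=[70,12,14] → #
    (1,1)@(3, 3): e=[66,36,-6] → ·
    (0,2)@(1, 5): e=[54,12,30] → #
    (1,2)@(3, 5): e=[50,36,10] → #
    (2,2)@(5, 5): e=[46,60,-10] → ·
    (0,3)@(1, 7): e=[38,12,46] → #
    (2,3)@(5, 7): e=[30,60,6] → #
    (3,3)@(7, 7): e=[26,84,-14] → ·
    (0,4)@(1, 9): e=[22,12,62] → #
    (3,4)@(7, 9): e=[10,84,2] → #
    (4,4)@(9, 9): e=[6,108,-18] → ·
    (0,5)@(1, 11): e=[6,12,78] → #
  covered (12 px):
    · · · · · · · · ·
    # · · · · · · · ·
    # # · · · · · · ·
    # # # · · · · · ·
    # # # # · · · · ·
    # # · · · · · · ·
    · · · · · · · · ·
    · · · · · · · · ·

Result: "outside"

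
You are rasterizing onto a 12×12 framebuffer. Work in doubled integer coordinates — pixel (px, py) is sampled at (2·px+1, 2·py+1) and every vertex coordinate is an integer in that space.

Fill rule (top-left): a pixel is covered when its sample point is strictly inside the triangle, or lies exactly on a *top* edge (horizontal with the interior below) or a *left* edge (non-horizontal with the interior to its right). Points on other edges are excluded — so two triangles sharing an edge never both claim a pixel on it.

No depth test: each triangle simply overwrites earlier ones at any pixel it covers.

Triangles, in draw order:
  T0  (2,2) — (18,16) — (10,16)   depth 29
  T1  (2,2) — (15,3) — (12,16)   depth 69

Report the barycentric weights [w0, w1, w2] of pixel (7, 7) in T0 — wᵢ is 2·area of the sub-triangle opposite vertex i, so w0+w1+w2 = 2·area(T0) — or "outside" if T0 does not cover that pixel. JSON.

T0:
  2·area = 112
  edge (2, 2)→(18, 16): d=(16,14) right/bottom  bias=-1
  edge (18, 16)→(10, 16): d=(-8,0) right/bottom  bias=-1
  edge (10, 16)→(2, 2): d=(-8,-14) top-left  bias=+0
    (1,1)@(3, 3): e=[2,104,6] → X
    (2,1)@(5, 3): e=[-26,104,34] → .
    (1,2)@(3, 5): e=[34,88,-10] → .
    (2,2)@(5, 5): e=[6,88,18] → X
    (3,2)@(7, 5): e=[-22,88,46] → .
    (2,3)@(5, 7): e=[38,72,2] → X
    (3,3)@(7, 7): e=[10,72,30] → X
    (4,3)@(9, 7): e=[-18,72,58] → .
    (2,4)@(5, 9): e=[70,56,-14] → .
    (3,4)@(7, 9): e=[42,56,14] → X
    (4,4)@(9, 9): e=[14,56,42] → X
    (5,4)@(11, 9): e=[-14,56,70] → .
  covered (14 px):
    . . . . . . . . . . . .
    . X . . . . . . . . . .
    . . X . . . . . . . . .
    . . X X . . . . . . . .
    . . . X X . . . . . . .
    . . . . X X . . . . . .
    . . . . X X X . . . . .
    . . . . . X X X . . . .
    . . . . . . . . . . . .
    . . . . . . . . . . . .
    . . . . . . . . . . . .
    . . . . . . . . . . . .
T1:
  2·area = 172
  edge (2, 2)→(15, 3): d=(13,1) right/bottom  bias=-1
  edge (15, 3)→(12, 16): d=(-3,13) right/bottom  bias=-1
  edge (12, 16)→(2, 2): d=(-10,-14) top-left  bias=+0
    (1,1)@(3, 3): e=[12,156,4] → X
    (2,1)@(5, 3): e=[10,130,32] → X
    (3,1)@(7, 3): e=[8,104,60] → X
    (4,1)@(9, 3): e=[6,78,88] → X
    (5,1)@(11, 3): e=[4,52,116] → X
    (6,1)@(13, 3): e=[2,26,144] → X
    (7,1)@(15, 3): e=[0,0,172] → .  [on edge]
    (1,2)@(3, 5): e=[38,150,-16] → .
    (2,2)@(5, 5): e=[36,124,12] → X
    (7,2)@(15, 5): e=[26,-6,152] → .
    (2,3)@(5, 7): e=[62,118,-8] → .
    (3,3)@(7, 7): e=[60,92,20] → X
    (3,4)@(7, 9): e=[86,86,0] → X  [on edge]
    (8,11)@(17, 23): e=[258,-86,0] → .  [on edge]
  covered (23 px):
    . . . . . . . . . . . .
    . X X X X X X . . . . .
    . . X X X X X . . . . .
    . . . X X X X . . . . .
    . . . X X X X . . . . .
    . . . . X X X . . . . .
    . . . . . X . . . . . .
    . . . . . . . . . . . .
    . . . . . . . . . . . .
    . . . . . . . . . . . .
    . . . . . . . . . . . .
    . . . . . . . . . . . .

Answer: [8,78,26]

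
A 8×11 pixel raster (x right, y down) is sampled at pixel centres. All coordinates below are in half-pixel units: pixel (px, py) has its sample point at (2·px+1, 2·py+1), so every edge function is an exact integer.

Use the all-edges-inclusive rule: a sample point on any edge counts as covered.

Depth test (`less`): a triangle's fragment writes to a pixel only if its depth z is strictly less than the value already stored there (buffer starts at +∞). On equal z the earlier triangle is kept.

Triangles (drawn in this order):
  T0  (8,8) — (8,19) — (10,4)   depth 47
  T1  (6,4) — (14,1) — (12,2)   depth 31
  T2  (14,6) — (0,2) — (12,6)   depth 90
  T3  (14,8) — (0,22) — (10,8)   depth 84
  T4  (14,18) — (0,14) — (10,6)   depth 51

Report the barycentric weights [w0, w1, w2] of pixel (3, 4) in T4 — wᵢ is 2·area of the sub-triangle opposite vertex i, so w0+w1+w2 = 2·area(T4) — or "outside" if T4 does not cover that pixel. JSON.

T0:
  2·area = 22  (B↔C swapped to make it positive)
  edge (8, 8)→(10, 4): d=(2,-4) inclusive
  edge (10, 4)→(8, 19): d=(-2,15) inclusive
  edge (8, 19)→(8, 8): d=(0,-11) inclusive
    (4,3)@(9, 7): e=[2,9,11] → █
    (5,3)@(11, 7): e=[10,-21,33] → ·
    (4,4)@(9, 9): e=[6,5,11] → █
    (5,4)@(11, 9): e=[14,-25,33] → ·
    (4,5)@(9, 11): e=[10,1,11] → █
    (5,5)@(11, 11): e=[18,-29,33] → ·
    (4,6)@(9, 13): e=[14,-3,11] → ·
  covered (3 px):
    · · · · · · · ·
    · · · · · · · ·
    · · · · · · · ·
    · · · · █ · · ·
    · · · · █ · · ·
    · · · · █ · · ·
    · · · · · · · ·
    · · · · · · · ·
    · · · · · · · ·
    · · · · · · · ·
    · · · · · · · ·
T1:
  2·area = 2
  edge (6, 4)→(14, 1): d=(8,-3) inclusive
  edge (14, 1)→(12, 2): d=(-2,1) inclusive
  edge (12, 2)→(6, 4): d=(-6,2) inclusive
    (7,0)@(15, 1): e=[3,-1,0] → ·  [on edge]
    (4,1)@(9, 3): e=[1,1,0] → █  [on edge]
    (5,1)@(11, 3): e=[7,-1,-4] → ·
    (1,2)@(3, 5): e=[-1,3,0] → ·  [on edge]
    (4,2)@(9, 5): e=[17,-3,-12] → ·
  covered (1 px):
    · · · · · · · ·
    · · · · █ · · ·
    · · · · · · · ·
    · · · · · · · ·
    · · · · · · · ·
    · · · · · · · ·
    · · · · · · · ·
    · · · · · · · ·
    · · · · · · · ·
    · · · · · · · ·
    · · · · · · · ·
T2:
  2·area = 8  (B↔C swapped to make it positive)
  edge (14, 6)→(12, 6): d=(-2,0) inclusive
  edge (12, 6)→(0, 2): d=(-12,-4) inclusive
  edge (0, 2)→(14, 6): d=(14,4) inclusive
    (1,1)@(3, 3): e=[6,0,2] → █  [on edge]
    (2,1)@(5, 3): e=[6,8,-6] → ·
    (1,2)@(3, 5): e=[2,-24,30] → ·
    (4,2)@(9, 5): e=[2,0,6] → █  [on edge]
    (5,2)@(11, 5): e=[2,8,-2] → ·
    (4,3)@(9, 7): e=[-2,-24,34] → ·
    (7,3)@(15, 7): e=[-2,0,10] → ·  [on edge]
  covered (2 px):
    · · · · · · · ·
    · █ · · · · · ·
    · · · · █ · · ·
    · · · · · · · ·
    · · · · · · · ·
    · · · · · · · ·
    · · · · · · · ·
    · · · · · · · ·
    · · · · · · · ·
    · · · · · · · ·
    · · · · · · · ·
T3:
  2·area = 56
  edge (14, 8)→(0, 22): d=(-14,14) inclusive
  edge (0, 22)→(10, 8): d=(10,-14) inclusive
  edge (10, 8)→(14, 8): d=(4,0) inclusive
    (7,0)@(15, 1): e=[84,0,-28] → ·  [on edge]
    (7,3)@(15, 7): e=[0,60,-4] → ·  [on edge]
    (5,4)@(11, 9): e=[28,24,4] → █
    (6,4)@(13, 9): e=[0,52,4] → █  [on edge]
    (7,4)@(15, 9): e=[-28,80,4] → ·
    (4,5)@(9, 11): e=[28,16,12] → █
    (5,5)@(11, 11): e=[0,44,12] → █  [on edge]
    (6,5)@(13, 11): e=[-28,72,12] → ·
    (3,6)@(7, 13): e=[28,8,20] → █
    (4,6)@(9, 13): e=[0,36,20] → █  [on edge]
    (5,6)@(11, 13): e=[-28,64,20] → ·
    (2,7)@(5, 15): e=[28,0,28] → █  [on edge]
    (3,7)@(7, 15): e=[0,28,28] → █  [on edge]
    (2,8)@(5, 17): e=[0,20,36] → █  [on edge]
    (1,9)@(3, 19): e=[0,12,44] → █  [on edge]
    (0,10)@(1, 21): e=[0,4,52] → █  [on edge]
  covered (11 px):
    · · · · · · · ·
    · · · · · · · ·
    · · · · · · · ·
    · · · · · · · ·
    · · · · · █ █ ·
    · · · · █ █ · ·
    · · · █ █ · · ·
    · · █ █ · · · ·
    · · █ · · · · ·
    · █ · · · · · ·
    █ · · · · · · ·
T4:
  2·area = 152
  edge (14, 18)→(0, 14): d=(-14,-4) inclusive
  edge (0, 14)→(10, 6): d=(10,-8) inclusive
  edge (10, 6)→(14, 18): d=(4,12) inclusive
    (4,1)@(9, 3): e=[190,-38,0] → ·  [on edge]
    (4,3)@(9, 7): e=[134,2,16] → █
    (5,3)@(11, 7): e=[142,18,-8] → ·
    (3,4)@(7, 9): e=[98,6,48] → █
    (5,4)@(11, 9): e=[114,38,0] → █  [on edge]
    (6,4)@(13, 9): e=[122,54,-24] → ·
    (2,5)@(5, 11): e=[62,10,80] → █
    (6,5)@(13, 11): e=[94,74,-16] → ·
    (1,6)@(3, 13): e=[26,14,112] → █
    (6,6)@(13, 13): e=[66,94,-8] → ·
    (1,7)@(3, 15): e=[-2,34,120] → ·
    (2,7)@(5, 15): e=[6,50,96] → █
    (6,7)@(13, 15): e=[38,114,0] → █  [on edge]
    (7,10)@(15, 21): e=[-38,190,0] → ·  [on edge]
  covered (20 px):
    · · · · · · · ·
    · · · · · · · ·
    · · · · · · · ·
    · · · · █ · · ·
    · · · █ █ █ · ·
    · · █ █ █ █ · ·
    · █ █ █ █ █ · ·
    · · █ █ █ █ █ ·
    · · · · · █ █ ·
    · · · · · · · ·
    · · · · · · · ·

Final: [6,48,98]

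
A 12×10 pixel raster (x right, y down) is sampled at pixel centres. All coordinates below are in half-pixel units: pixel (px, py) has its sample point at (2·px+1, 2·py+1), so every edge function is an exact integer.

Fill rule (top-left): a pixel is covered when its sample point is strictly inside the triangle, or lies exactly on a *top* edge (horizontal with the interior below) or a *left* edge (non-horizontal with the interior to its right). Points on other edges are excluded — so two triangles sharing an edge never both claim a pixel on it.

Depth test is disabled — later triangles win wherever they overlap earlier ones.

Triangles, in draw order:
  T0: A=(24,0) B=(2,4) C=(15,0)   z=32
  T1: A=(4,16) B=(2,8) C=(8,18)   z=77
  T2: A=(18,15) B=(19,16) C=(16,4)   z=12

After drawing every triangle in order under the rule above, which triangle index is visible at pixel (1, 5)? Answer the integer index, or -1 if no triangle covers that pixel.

T0:
  2·area = 36
  edge (24, 0)→(2, 4): d=(-22,4) right/bottom  bias=-1
  edge (2, 4)→(15, 0): d=(13,-4) top-left  bias=+0
  edge (15, 0)→(24, 0): d=(9,0) top-left  bias=+0
    (6,0)@(13, 1): e=[22,5,9] → #
    (7,0)@(15, 1): e=[14,13,9] → #
    (8,0)@(17, 1): e=[6,21,9] → #
    (9,0)@(19, 1): e=[-2,29,9] → ·
    (3,1)@(7, 3): e=[2,7,27] → #
    (4,1)@(9, 3): e=[-6,15,27] → ·
    (6,1)@(13, 3): e=[-22,31,27] → ·
    (7,1)@(15, 3): e=[-30,39,27] → ·
    (8,1)@(17, 3): e=[-38,47,27] → ·
    (3,2)@(7, 5): e=[-42,33,45] → ·
  covered (4 px):
    · · · · · · # # # · · ·
    · · · # · · · · · · · ·
    · · · · · · · · · · · ·
    · · · · · · · · · · · ·
    · · · · · · · · · · · ·
    · · · · · · · · · · · ·
    · · · · · · · · · · · ·
    · · · · · · · · · · · ·
    · · · · · · · · · · · ·
    · · · · · · · · · · · ·
T1:
  2·area = 28
  edge (4, 16)→(2, 8): d=(-2,-8) top-left  bias=+0
  edge (2, 8)→(8, 18): d=(6,10) right/bottom  bias=-1
  edge (8, 18)→(4, 16): d=(-4,-2) top-left  bias=+0
    (1,5)@(3, 11): e=[2,8,18] → #
    (2,5)@(5, 11): e=[18,-12,22] → ·
    (1,6)@(3, 13): e=[-2,20,10] → ·
    (2,6)@(5, 13): e=[14,0,14] → ·  [on edge]
    (2,7)@(5, 15): e=[10,12,6] → #
    (3,7)@(7, 15): e=[26,-8,10] → ·
    (2,8)@(5, 17): e=[6,24,-2] → ·
    (3,8)@(7, 17): e=[22,4,2] → #
    (4,8)@(9, 17): e=[38,-16,6] → ·
    (3,9)@(7, 19): e=[18,16,-6] → ·
  covered (3 px):
    · · · · · · · · · · · ·
    · · · · · · · · · · · ·
    · · · · · · · · · · · ·
    · · · · · · · · · · · ·
    · · · · · · · · · · · ·
    · # · · · · · · · · · ·
    · · · · · · · · · · · ·
    · · # · · · · · · · · ·
    · · · # · · · · · · · ·
    · · · · · · · · · · · ·
T2:
  2·area = 9  (B↔C swapped to make it positive)
  edge (18, 15)→(16, 4): d=(-2,-11) top-left  bias=+0
  edge (16, 4)→(19, 16): d=(3,12) right/bottom  bias=-1
  edge (19, 16)→(18, 15): d=(-1,-1) top-left  bias=+0
    (8,4)@(17, 9): e=[1,3,5] → #
    (9,4)@(19, 9): e=[23,-21,7] → ·
    (8,5)@(17, 11): e=[-3,9,3] → ·
  covered (1 px):
    · · · · · · · · · · · ·
    · · · · · · · · · · · ·
    · · · · · · · · · · · ·
    · · · · · · · · · · · ·
    · · · · · · · · # · · ·
    · · · · · · · · · · · ·
    · · · · · · · · · · · ·
    · · · · · · · · · · · ·
    · · · · · · · · · · · ·
    · · · · · · · · · · · ·

Z-buffer (winner per pixel, '.' = empty):
  . . . . . . 0 0 0 . . .
  . . . 0 . . . . . . . .
  . . . . . . . . . . . .
  . . . . . . . . . . . .
  . . . . . . . . 2 . . .
  . 1 . . . . . . . . . .
  . . . . . . . . . . . .
  . . 1 . . . . . . . . .
  . . . 1 . . . . . . . .
  . . . . . . . . . . . .

Final: 1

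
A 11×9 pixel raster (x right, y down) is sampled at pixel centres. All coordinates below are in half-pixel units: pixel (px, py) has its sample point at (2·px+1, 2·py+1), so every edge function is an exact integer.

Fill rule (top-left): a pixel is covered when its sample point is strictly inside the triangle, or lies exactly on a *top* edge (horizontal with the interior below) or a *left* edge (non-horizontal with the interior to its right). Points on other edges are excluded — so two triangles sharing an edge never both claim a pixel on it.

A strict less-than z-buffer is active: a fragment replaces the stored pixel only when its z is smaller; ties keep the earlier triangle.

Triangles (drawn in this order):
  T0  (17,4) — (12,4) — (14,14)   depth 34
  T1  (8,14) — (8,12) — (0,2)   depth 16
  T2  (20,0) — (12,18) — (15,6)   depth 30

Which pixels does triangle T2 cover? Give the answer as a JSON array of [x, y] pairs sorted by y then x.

T0:
  2·area = 50  (B↔C swapped to make it positive)
  edge (17, 4)→(14, 14): d=(-3,10) right/bottom  bias=-1
  edge (14, 14)→(12, 4): d=(-2,-10) top-left  bias=+0
  edge (12, 4)→(17, 4): d=(5,0) top-left  bias=+0
    (6,2)@(13, 5): e=[37,8,5] → #
    (7,2)@(15, 5): e=[17,28,5] → #
    (8,2)@(17, 5): e=[-3,48,5] → ·
    (6,3)@(13, 7): e=[31,4,15] → #
    (8,3)@(17, 7): e=[-9,44,15] → ·
    (6,4)@(13, 9): e=[25,0,25] → #  [on edge]
    (8,4)@(17, 9): e=[-15,40,25] → ·
    (6,5)@(13, 11): e=[19,-4,35] → ·
    (7,5)@(15, 11): e=[-1,16,35] → ·
  covered (6 px):
    · · · · · · · · · · ·
    · · · · · · · · · · ·
    · · · · · · # # · · ·
    · · · · · · # # · · ·
    · · · · · · # # · · ·
    · · · · · · · · · · ·
    · · · · · · · · · · ·
    · · · · · · · · · · ·
    · · · · · · · · · · ·
T1:
  2·area = 16  (B↔C swapped to make it positive)
  edge (8, 14)→(0, 2): d=(-8,-12) top-left  bias=+0
  edge (0, 2)→(8, 12): d=(8,10) right/bottom  bias=-1
  edge (8, 12)→(8, 14): d=(0,2) right/bottom  bias=-1
    (2,4)@(5, 9): e=[4,6,6] → #
    (3,4)@(7, 9): e=[28,-14,2] → ·
    (2,5)@(5, 11): e=[-12,22,6] → ·
    (3,5)@(7, 11): e=[12,2,2] → #
    (4,5)@(9, 11): e=[36,-18,-2] → ·
    (3,6)@(7, 13): e=[-4,18,2] → ·
  covered (2 px):
    · · · · · · · · · · ·
    · · · · · · · · · · ·
    · · · · · · · · · · ·
    · · · · · · · · · · ·
    · · # · · · · · · · ·
    · · · # · · · · · · ·
    · · · · · · · · · · ·
    · · · · · · · · · · ·
    · · · · · · · · · · ·
T2:
  2·area = 42
  edge (20, 0)→(12, 18): d=(-8,18) right/bottom  bias=-1
  edge (12, 18)→(15, 6): d=(3,-12) top-left  bias=+0
  edge (15, 6)→(20, 0): d=(5,-6) top-left  bias=+0
    (8,2)@(17, 5): e=[14,21,7] → #
    (9,2)@(19, 5): e=[-22,45,19] → ·
    (7,3)@(15, 7): e=[34,3,5] → #
    (8,3)@(17, 7): e=[-2,27,17] → ·
    (7,4)@(15, 9): e=[18,9,15] → #
    (8,4)@(17, 9): e=[-18,33,27] → ·
    (7,5)@(15, 11): e=[2,15,25] → #
    (8,5)@(17, 11): e=[-34,39,37] → ·
    (7,6)@(15, 13): e=[-14,21,35] → ·
    (6,7)@(13, 15): e=[6,3,33] → #
    (7,7)@(15, 15): e=[-30,27,45] → ·
    (6,8)@(13, 17): e=[-10,9,43] → ·
  covered (5 px):
    · · · · · · · · · · ·
    · · · · · · · · · · ·
    · · · · · · · · # · ·
    · · · · · · · # · · ·
    · · · · · · · # · · ·
    · · · · · · · # · · ·
    · · · · · · · · · · ·
    · · · · · · # · · · ·
    · · · · · · · · · · ·

Answer: [[8,2],[7,3],[7,4],[7,5],[6,7]]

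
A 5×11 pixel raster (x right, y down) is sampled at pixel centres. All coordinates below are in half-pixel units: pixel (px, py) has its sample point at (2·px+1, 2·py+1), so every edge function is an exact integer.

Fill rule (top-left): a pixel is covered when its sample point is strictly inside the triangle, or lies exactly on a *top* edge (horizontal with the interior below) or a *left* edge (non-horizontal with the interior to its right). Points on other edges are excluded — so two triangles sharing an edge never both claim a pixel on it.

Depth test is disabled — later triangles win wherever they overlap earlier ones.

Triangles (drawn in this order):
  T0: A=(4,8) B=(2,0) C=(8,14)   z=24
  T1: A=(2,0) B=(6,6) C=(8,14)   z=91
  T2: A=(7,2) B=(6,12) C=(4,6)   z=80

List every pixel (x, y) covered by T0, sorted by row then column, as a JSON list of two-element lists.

T0:
  2·area = 20
  edge (4, 8)→(2, 0): d=(-2,-8) top-left  bias=+0
  edge (2, 0)→(8, 14): d=(6,14) right/bottom  bias=-1
  edge (8, 14)→(4, 8): d=(-4,-6) top-left  bias=+0
    (1,1)@(3, 3): e=[2,4,14] → #
    (2,1)@(5, 3): e=[18,-24,26] → ·
    (1,2)@(3, 5): e=[-2,16,6] → ·
    (2,3)@(5, 7): e=[10,0,10] → ·  [on edge]
    (2,4)@(5, 9): e=[6,12,2] → #
    (3,4)@(7, 9): e=[22,-16,14] → ·
    (2,5)@(5, 11): e=[2,24,-6] → ·
  covered (2 px):
    · · · · ·
    · # · · ·
    · · · · ·
    · · · · ·
    · · # · ·
    · · · · ·
    · · · · ·
    · · · · ·
    · · · · ·
    · · · · ·
    · · · · ·
T1:
  2·area = 20
  edge (2, 0)→(6, 6): d=(4,6) right/bottom  bias=-1
  edge (6, 6)→(8, 14): d=(2,8) right/bottom  bias=-1
  edge (8, 14)→(2, 0): d=(-6,-14) top-left  bias=+0
    (2,2)@(5, 5): e=[2,6,12] → #
    (3,2)@(7, 5): e=[-10,-10,40] → ·
    (2,3)@(5, 7): e=[10,10,0] → #  [on edge]
    (3,3)@(7, 7): e=[-2,-6,28] → ·
    (2,4)@(5, 9): e=[18,14,-12] → ·
    (3,5)@(7, 11): e=[14,2,4] → #
    (4,5)@(9, 11): e=[2,-14,32] → ·
    (3,6)@(7, 13): e=[22,6,-8] → ·
  covered (3 px):
    · · · · ·
    · · · · ·
    · · # · ·
    · · # · ·
    · · · · ·
    · · · # ·
    · · · · ·
    · · · · ·
    · · · · ·
    · · · · ·
    · · · · ·
T2:
  2·area = 26
  edge (7, 2)→(6, 12): d=(-1,10) right/bottom  bias=-1
  edge (6, 12)→(4, 6): d=(-2,-6) top-left  bias=+0
  edge (4, 6)→(7, 2): d=(3,-4) top-left  bias=+0
    (1,1)@(3, 3): e=[39,0,-13] → ·  [on edge]
    (2,2)@(5, 5): e=[17,8,1] → #
    (3,2)@(7, 5): e=[-3,20,9] → ·
    (2,3)@(5, 7): e=[15,4,7] → #
    (3,3)@(7, 7): e=[-5,16,15] → ·
    (2,4)@(5, 9): e=[13,0,13] → #  [on edge]
    (3,4)@(7, 9): e=[-7,12,21] → ·
    (2,5)@(5, 11): e=[11,-4,19] → ·
    (3,7)@(7, 15): e=[-13,0,39] → ·  [on edge]
    (4,10)@(9, 21): e=[-39,0,65] → ·  [on edge]
  covered (3 px):
    · · · · ·
    · · · · ·
    · · # · ·
    · · # · ·
    · · # · ·
    · · · · ·
    · · · · ·
    · · · · ·
    · · · · ·
    · · · · ·
    · · · · ·

Final: [[1,1],[2,4]]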